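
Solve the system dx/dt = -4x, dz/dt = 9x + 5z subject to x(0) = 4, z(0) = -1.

Coefficient matrix A = [[-4, 0], [9, 5]].
Characteristic polynomial det(A - λI) = λ^2 - λ - 20 = 0.
Eigenvalues λ = -4, 5.
For λ=-4: (A-λI) row 2 is [9, 9], so an eigenvector is (-1, 1).
For λ=5: (A-λI) row 1 is [-9, 0], so an eigenvector is (0, 1).
General solution: C_1e^(-4t)(-1,1) + C_2e^(5t)(0,1).
Applying x(0)=4, z(0)=-1 gives C_1=-4, C_2=3.

x(t) = 4e^(-4t), z(t) = 3e^(5t) - 4e^(-4t)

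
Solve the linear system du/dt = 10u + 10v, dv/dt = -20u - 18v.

u(t) = 2K_1e^(-4t)sin(2t) + K_1e^(-4t)cos(2t) + K_2e^(-4t)sin(2t) - 2K_2e^(-4t)cos(2t), v(t) = -3K_1e^(-4t)sin(2t) - K_1e^(-4t)cos(2t) - K_2e^(-4t)sin(2t) + 3K_2e^(-4t)cos(2t)

Coefficient matrix A = [[10, 10], [-20, -18]].
Characteristic polynomial det(A - λI) = λ^2 + 8λ + 20 = 0.
Eigenvalues λ = -4 ± 2i (complex conjugate pair).
For λ=-4+2i: an eigenvector is (1,-1) - i(2,-3) = (1 - 2i, -1 + 3i).
A real fundamental pair from Re and Im of e^((-4+2i)t)v: X_1 = e^(-4t)(cos(2t)·(1,-1) + sin(2t)·(2,-3)), X_2 = e^(-4t)(sin(2t)·(1,-1) - cos(2t)·(2,-3)).
General solution: K_1X_1 + K_2X_2.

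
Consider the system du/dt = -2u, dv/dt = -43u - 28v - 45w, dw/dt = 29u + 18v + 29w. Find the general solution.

u(t) = K_2e^(-2t), v(t) = 3K_1e^(2t) + 7K_2e^(-2t) + 5K_3e^(-t), w(t) = -2K_1e^(2t) - 5K_2e^(-2t) - 3K_3e^(-t)

Coefficient matrix A = [[-2, 0, 0], [-43, -28, -45], [29, 18, 29]].
det(A - λI) = 0 gives eigenvalues λ = 2, -2, -1.
For λ=2: eigenvector (0,3,-2).
For λ=-2: eigenvector (1,7,-5).
For λ=-1: eigenvector (0,5,-3).
General solution: K_1e^(2t)(0,3,-2) + K_2e^(-2t)(1,7,-5) + K_3e^(-t)(0,5,-3).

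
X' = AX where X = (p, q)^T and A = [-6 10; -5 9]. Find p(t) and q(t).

p(t) = 2c_1e^(-t) + c_2e^(4t), q(t) = c_1e^(-t) + c_2e^(4t)

Coefficient matrix A = [[-6, 10], [-5, 9]].
Characteristic polynomial det(A - λI) = λ^2 - 3λ - 4 = 0.
Eigenvalues λ = -1, 4.
For λ=-1: (A-λI) row 1 is [-5, 10], so an eigenvector is (2, 1).
For λ=4: (A-λI) row 1 is [-10, 10], so an eigenvector is (1, 1).
General solution: c_1e^(-t)(2,1) + c_2e^(4t)(1,1).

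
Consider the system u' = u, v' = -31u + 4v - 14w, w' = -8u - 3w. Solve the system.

Coefficient matrix A = [[1, 0, 0], [-31, 4, -14], [-8, 0, -3]].
det(A - λI) = 0 gives eigenvalues λ = 1, 4, -3.
For λ=1: eigenvector (1,1,-2).
For λ=4: eigenvector (0,1,0).
For λ=-3: eigenvector (0,2,1).
General solution: K_1e^(t)(1,1,-2) + K_2e^(4t)(0,1,0) + K_3e^(-3t)(0,2,1).

u(t) = K_1e^(t), v(t) = K_1e^(t) + K_2e^(4t) + 2K_3e^(-3t), w(t) = -2K_1e^(t) + K_3e^(-3t)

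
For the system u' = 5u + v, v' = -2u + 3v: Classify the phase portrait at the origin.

A = [[5,1],[-2,3]]; det(A-λI) = λ^2 - 8λ + 17.
λ = 4 ± i: positive real part.

unstable spiral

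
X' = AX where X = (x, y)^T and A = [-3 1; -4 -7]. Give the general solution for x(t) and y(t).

Coefficient matrix A = [[-3, 1], [-4, -7]].
Characteristic polynomial det(A - λI) = λ^2 + 10λ + 25 = 0.
Single eigenvalue λ = -5 with algebraic multiplicity 2.
Eigenvector v = (1,-2); generalized eigenvector w with (A-λI)w=v is (0,1).
General solution: e^(-5t)[K_1·v + K_2·(t·v + w)].

x(t) = K_1e^(-5t) + K_2te^(-5t), y(t) = -2K_1e^(-5t) - 2K_2te^(-5t) + K_2e^(-5t)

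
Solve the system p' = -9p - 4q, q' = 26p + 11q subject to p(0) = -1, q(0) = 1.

p(t) = 3e^(t)sin(2t) - e^(t)cos(2t), q(t) = -8e^(t)sin(2t) + e^(t)cos(2t)

Coefficient matrix A = [[-9, -4], [26, 11]].
Characteristic polynomial det(A - λI) = λ^2 - 2λ + 5 = 0.
Eigenvalues λ = 1 ± 2i (complex conjugate pair).
For λ=1+2i: an eigenvector is (-1,3) - i(-1,2) = (-1 + i, 3 - 2i).
A real fundamental pair from Re and Im of e^((1+2i)t)v: X_1 = e^(t)(cos(2t)·(-1,3) + sin(2t)·(-1,2)), X_2 = e^(t)(sin(2t)·(-1,3) - cos(2t)·(-1,2)).
General solution: C_1X_1 + C_2X_2.
Applying p(0)=-1, q(0)=1 gives C_1=-1, C_2=-2.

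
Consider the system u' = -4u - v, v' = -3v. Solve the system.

u(t) = c_1e^(-3t) - c_2e^(-4t), v(t) = -c_1e^(-3t)

Coefficient matrix A = [[-4, -1], [0, -3]].
Characteristic polynomial det(A - λI) = λ^2 + 7λ + 12 = 0.
Eigenvalues λ = -3, -4.
For λ=-3: (A-λI) row 1 is [-1, -1], so an eigenvector is (1, -1).
For λ=-4: (A-λI) row 1 is [0, -1], so an eigenvector is (-1, 0).
General solution: c_1e^(-3t)(1,-1) + c_2e^(-4t)(-1,0).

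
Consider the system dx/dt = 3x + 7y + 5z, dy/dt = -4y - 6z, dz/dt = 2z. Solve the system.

x(t) = K_1e^(3t) - K_2e^(-4t) + 2K_3e^(2t), y(t) = K_2e^(-4t) - K_3e^(2t), z(t) = K_3e^(2t)

Coefficient matrix A = [[3, 7, 5], [0, -4, -6], [0, 0, 2]].
det(A - λI) = 0 gives eigenvalues λ = 3, -4, 2.
For λ=3: eigenvector (1,0,0).
For λ=-4: eigenvector (-1,1,0).
For λ=2: eigenvector (2,-1,1).
General solution: K_1e^(3t)(1,0,0) + K_2e^(-4t)(-1,1,0) + K_3e^(2t)(2,-1,1).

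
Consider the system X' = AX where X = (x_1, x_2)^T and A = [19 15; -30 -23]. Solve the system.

Coefficient matrix A = [[19, 15], [-30, -23]].
Characteristic polynomial det(A - λI) = λ^2 + 4λ + 13 = 0.
Eigenvalues λ = -2 ± 3i (complex conjugate pair).
For λ=-2+3i: an eigenvector is (-2,3) - i(1,-1) = (-2 - i, 3 + i).
A real fundamental pair from Re and Im of e^((-2+3i)t)v: X_1 = e^(-2t)(cos(3t)·(-2,3) + sin(3t)·(1,-1)), X_2 = e^(-2t)(sin(3t)·(-2,3) - cos(3t)·(1,-1)).
General solution: c_1X_1 + c_2X_2.

x_1(t) = c_1e^(-2t)sin(3t) - 2c_1e^(-2t)cos(3t) - 2c_2e^(-2t)sin(3t) - c_2e^(-2t)cos(3t), x_2(t) = -c_1e^(-2t)sin(3t) + 3c_1e^(-2t)cos(3t) + 3c_2e^(-2t)sin(3t) + c_2e^(-2t)cos(3t)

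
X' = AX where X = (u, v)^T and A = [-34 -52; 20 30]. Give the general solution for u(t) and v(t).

u(t) = 3c_1e^(-2t)sin(4t) - 2c_1e^(-2t)cos(4t) - 2c_2e^(-2t)sin(4t) - 3c_2e^(-2t)cos(4t), v(t) = -2c_1e^(-2t)sin(4t) + c_1e^(-2t)cos(4t) + c_2e^(-2t)sin(4t) + 2c_2e^(-2t)cos(4t)

Coefficient matrix A = [[-34, -52], [20, 30]].
Characteristic polynomial det(A - λI) = λ^2 + 4λ + 20 = 0.
Eigenvalues λ = -2 ± 4i (complex conjugate pair).
For λ=-2+4i: an eigenvector is (-2,1) - i(3,-2) = (-2 - 3i, 1 + 2i).
A real fundamental pair from Re and Im of e^((-2+4i)t)v: X_1 = e^(-2t)(cos(4t)·(-2,1) + sin(4t)·(3,-2)), X_2 = e^(-2t)(sin(4t)·(-2,1) - cos(4t)·(3,-2)).
General solution: c_1X_1 + c_2X_2.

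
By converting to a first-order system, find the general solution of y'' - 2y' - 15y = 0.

y(t) = K_1e^(5t) + K_2e^(-3t)

Let x_1 = y, x_2 = y'. Then x_1' = x_2 and x_2' = 15x_1 + 2x_2.
A = [[0,1],[15,2]]; det(A-λI) = λ^2 - 2λ - 15.
Eigenvalues λ = 5, -3 with eigenvectors (1,5), (1,-3).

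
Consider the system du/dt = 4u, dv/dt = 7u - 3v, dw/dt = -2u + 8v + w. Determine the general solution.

u(t) = C_1e^(4t), v(t) = C_1e^(4t) + C_2e^(-3t), w(t) = 2C_1e^(4t) - 2C_2e^(-3t) + C_3e^(t)

Coefficient matrix A = [[4, 0, 0], [7, -3, 0], [-2, 8, 1]].
det(A - λI) = 0 gives eigenvalues λ = 4, -3, 1.
For λ=4: eigenvector (1,1,2).
For λ=-3: eigenvector (0,1,-2).
For λ=1: eigenvector (0,0,1).
General solution: C_1e^(4t)(1,1,2) + C_2e^(-3t)(0,1,-2) + C_3e^(t)(0,0,1).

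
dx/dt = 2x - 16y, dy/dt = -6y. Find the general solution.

x(t) = 2c_1e^(-6t) - c_2e^(2t), y(t) = c_1e^(-6t)

Coefficient matrix A = [[2, -16], [0, -6]].
Characteristic polynomial det(A - λI) = λ^2 + 4λ - 12 = 0.
Eigenvalues λ = -6, 2.
For λ=-6: (A-λI) row 1 is [8, -16], so an eigenvector is (2, 1).
For λ=2: (A-λI) row 1 is [0, -16], so an eigenvector is (-1, 0).
General solution: c_1e^(-6t)(2,1) + c_2e^(2t)(-1,0).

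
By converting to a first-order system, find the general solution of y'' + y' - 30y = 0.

y(t) = K_1e^(5t) + K_2e^(-6t)

Let x_1 = y, x_2 = y'. Then x_1' = x_2 and x_2' = 30x_1 - x_2.
A = [[0,1],[30,-1]]; det(A-λI) = λ^2 + λ - 30.
Eigenvalues λ = 5, -6 with eigenvectors (1,5), (1,-6).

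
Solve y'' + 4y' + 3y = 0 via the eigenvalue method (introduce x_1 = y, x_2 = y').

Let x_1 = y, x_2 = y'. Then x_1' = x_2 and x_2' = -3x_1 - 4x_2.
A = [[0,1],[-3,-4]]; det(A-λI) = λ^2 + 4λ + 3.
Eigenvalues λ = -3, -1 with eigenvectors (1,-3), (1,-1).

y(t) = c_1e^(-3t) + c_2e^(-t)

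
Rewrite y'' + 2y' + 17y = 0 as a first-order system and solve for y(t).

Let x_1 = y, x_2 = y'. Then x_1' = x_2 and x_2' = -17x_1 - 2x_2.
A = [[0,1],[-17,-2]]; det(A-λI) = λ^2 + 2λ + 17.
Eigenvalues λ = -1 ± 4i.

y(t) = C_1e^(-t)cos(4t) + C_2e^(-t)sin(4t)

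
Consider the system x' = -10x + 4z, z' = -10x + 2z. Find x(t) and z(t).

x(t) = -c_1e^(-4t)sin(2t) + c_1e^(-4t)cos(2t) + c_2e^(-4t)sin(2t) + c_2e^(-4t)cos(2t), z(t) = -2c_1e^(-4t)sin(2t) + c_1e^(-4t)cos(2t) + c_2e^(-4t)sin(2t) + 2c_2e^(-4t)cos(2t)

Coefficient matrix A = [[-10, 4], [-10, 2]].
Characteristic polynomial det(A - λI) = λ^2 + 8λ + 20 = 0.
Eigenvalues λ = -4 ± 2i (complex conjugate pair).
For λ=-4+2i: an eigenvector is (1,1) - i(-1,-2) = (1 + i, 1 + 2i).
A real fundamental pair from Re and Im of e^((-4+2i)t)v: X_1 = e^(-4t)(cos(2t)·(1,1) + sin(2t)·(-1,-2)), X_2 = e^(-4t)(sin(2t)·(1,1) - cos(2t)·(-1,-2)).
General solution: c_1X_1 + c_2X_2.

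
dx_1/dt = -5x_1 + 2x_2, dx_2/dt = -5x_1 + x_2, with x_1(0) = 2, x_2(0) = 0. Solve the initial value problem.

x_1(t) = -6e^(-2t)sin(t) + 2e^(-2t)cos(t), x_2(t) = -10e^(-2t)sin(t)

Coefficient matrix A = [[-5, 2], [-5, 1]].
Characteristic polynomial det(A - λI) = λ^2 + 4λ + 5 = 0.
Eigenvalues λ = -2 ± i (complex conjugate pair).
For λ=-2+i: an eigenvector is (1,2) - i(1,1) = (1 - i, 2 - i).
A real fundamental pair from Re and Im of e^((-2+i)t)v: X_1 = e^(-2t)(cos(t)·(1,2) + sin(t)·(1,1)), X_2 = e^(-2t)(sin(t)·(1,2) - cos(t)·(1,1)).
General solution: c_1X_1 + c_2X_2.
Applying x_1(0)=2, x_2(0)=0 gives c_1=-2, c_2=-4.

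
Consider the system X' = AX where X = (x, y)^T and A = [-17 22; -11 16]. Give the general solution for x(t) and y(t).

x(t) = -2c_1e^(-6t) - c_2e^(5t), y(t) = -c_1e^(-6t) - c_2e^(5t)

Coefficient matrix A = [[-17, 22], [-11, 16]].
Characteristic polynomial det(A - λI) = λ^2 + λ - 30 = 0.
Eigenvalues λ = -6, 5.
For λ=-6: (A-λI) row 1 is [-11, 22], so an eigenvector is (-2, -1).
For λ=5: (A-λI) row 1 is [-22, 22], so an eigenvector is (-1, -1).
General solution: c_1e^(-6t)(-2,-1) + c_2e^(5t)(-1,-1).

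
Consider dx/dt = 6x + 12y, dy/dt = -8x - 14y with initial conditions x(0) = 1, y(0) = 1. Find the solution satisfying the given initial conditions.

Coefficient matrix A = [[6, 12], [-8, -14]].
Characteristic polynomial det(A - λI) = λ^2 + 8λ + 12 = 0.
Eigenvalues λ = -2, -6.
For λ=-2: (A-λI) row 1 is [8, 12], so an eigenvector is (-3, 2).
For λ=-6: (A-λI) row 1 is [12, 12], so an eigenvector is (1, -1).
General solution: K_1e^(-2t)(-3,2) + K_2e^(-6t)(1,-1).
Applying x(0)=1, y(0)=1 gives K_1=-2, K_2=-5.

x(t) = 6e^(-2t) - 5e^(-6t), y(t) = -4e^(-2t) + 5e^(-6t)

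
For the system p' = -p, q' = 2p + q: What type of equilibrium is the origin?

saddle

A = [[-1,0],[2,1]]; det(A-λI) = λ^2 - 1.
λ = -1, 1: opposite signs.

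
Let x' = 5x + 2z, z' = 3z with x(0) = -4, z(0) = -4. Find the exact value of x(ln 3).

-1836

A = [[5,2],[0,3]]; eigenvalues λ = 5, 3.
Eigenvectors: (-1,0) for λ=5, (1,-1) for λ=3.
From the initial condition, c_1 = 8, c_2 = 4.
x(ln 3) = (8)(3^5)(-1) + (4)(3^3)(1) = -1836.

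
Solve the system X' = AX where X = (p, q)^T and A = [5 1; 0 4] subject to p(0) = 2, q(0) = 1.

Coefficient matrix A = [[5, 1], [0, 4]].
Characteristic polynomial det(A - λI) = λ^2 - 9λ + 20 = 0.
Eigenvalues λ = 5, 4.
For λ=5: (A-λI) row 1 is [0, 1], so an eigenvector is (-1, 0).
For λ=4: (A-λI) row 1 is [1, 1], so an eigenvector is (-1, 1).
General solution: C_1e^(5t)(-1,0) + C_2e^(4t)(-1,1).
Applying p(0)=2, q(0)=1 gives C_1=-3, C_2=1.

p(t) = 3e^(5t) - e^(4t), q(t) = e^(4t)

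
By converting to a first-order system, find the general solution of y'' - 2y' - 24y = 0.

Let x_1 = y, x_2 = y'. Then x_1' = x_2 and x_2' = 24x_1 + 2x_2.
A = [[0,1],[24,2]]; det(A-λI) = λ^2 - 2λ - 24.
Eigenvalues λ = -4, 6 with eigenvectors (1,-4), (1,6).

y(t) = C_1e^(-4t) + C_2e^(6t)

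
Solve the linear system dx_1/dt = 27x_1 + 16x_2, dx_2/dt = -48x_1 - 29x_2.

Coefficient matrix A = [[27, 16], [-48, -29]].
Characteristic polynomial det(A - λI) = λ^2 + 2λ - 15 = 0.
Eigenvalues λ = -5, 3.
For λ=-5: (A-λI) row 1 is [32, 16], so an eigenvector is (1, -2).
For λ=3: (A-λI) row 1 is [24, 16], so an eigenvector is (-2, 3).
General solution: C_1e^(-5t)(1,-2) + C_2e^(3t)(-2,3).

x_1(t) = C_1e^(-5t) - 2C_2e^(3t), x_2(t) = -2C_1e^(-5t) + 3C_2e^(3t)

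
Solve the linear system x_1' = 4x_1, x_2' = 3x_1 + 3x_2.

x_1(t) = -C_1e^(4t), x_2(t) = -3C_1e^(4t) - C_2e^(3t)

Coefficient matrix A = [[4, 0], [3, 3]].
Characteristic polynomial det(A - λI) = λ^2 - 7λ + 12 = 0.
Eigenvalues λ = 4, 3.
For λ=4: (A-λI) row 2 is [3, -1], so an eigenvector is (-1, -3).
For λ=3: (A-λI) row 1 is [1, 0], so an eigenvector is (0, -1).
General solution: C_1e^(4t)(-1,-3) + C_2e^(3t)(0,-1).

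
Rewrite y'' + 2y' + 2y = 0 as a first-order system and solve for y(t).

y(t) = K_1e^(-t)cos(t) + K_2e^(-t)sin(t)

Let x_1 = y, x_2 = y'. Then x_1' = x_2 and x_2' = -2x_1 - 2x_2.
A = [[0,1],[-2,-2]]; det(A-λI) = λ^2 + 2λ + 2.
Eigenvalues λ = -1 ± i.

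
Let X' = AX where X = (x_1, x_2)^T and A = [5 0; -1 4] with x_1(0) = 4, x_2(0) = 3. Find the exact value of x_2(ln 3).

A = [[5,0],[-1,4]]; eigenvalues λ = 4, 5.
Eigenvectors: (0,-1) for λ=4, (1,-1) for λ=5.
From the initial condition, c_1 = -7, c_2 = 4.
x_2(ln 3) = (-7)(3^4)(-1) + (4)(3^5)(-1) = -405.

-405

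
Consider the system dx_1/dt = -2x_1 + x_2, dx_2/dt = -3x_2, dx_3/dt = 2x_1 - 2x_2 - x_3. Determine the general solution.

Coefficient matrix A = [[-2, 1, 0], [0, -3, 0], [2, -2, -1]].
det(A - λI) = 0 gives eigenvalues λ = -2, -3, -1.
For λ=-2: eigenvector (1,0,-2).
For λ=-3: eigenvector (-1,1,2).
For λ=-1: eigenvector (0,0,1).
General solution: c_1e^(-2t)(1,0,-2) + c_2e^(-3t)(-1,1,2) + c_3e^(-t)(0,0,1).

x_1(t) = c_1e^(-2t) - c_2e^(-3t), x_2(t) = c_2e^(-3t), x_3(t) = -2c_1e^(-2t) + 2c_2e^(-3t) + c_3e^(-t)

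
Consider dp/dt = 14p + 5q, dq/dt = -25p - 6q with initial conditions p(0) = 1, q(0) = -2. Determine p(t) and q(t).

Coefficient matrix A = [[14, 5], [-25, -6]].
Characteristic polynomial det(A - λI) = λ^2 - 8λ + 41 = 0.
Eigenvalues λ = 4 ± 5i (complex conjugate pair).
For λ=4+5i: an eigenvector is (0,1) - i(1,-2) = (0 - i, 1 + 2i).
A real fundamental pair from Re and Im of e^((4+5i)t)v: X_1 = e^(4t)(cos(5t)·(0,1) + sin(5t)·(1,-2)), X_2 = e^(4t)(sin(5t)·(0,1) - cos(5t)·(1,-2)).
General solution: c_1X_1 + c_2X_2.
Applying p(0)=1, q(0)=-2 gives c_1=0, c_2=-1.

p(t) = e^(4t)cos(5t), q(t) = -e^(4t)sin(5t) - 2e^(4t)cos(5t)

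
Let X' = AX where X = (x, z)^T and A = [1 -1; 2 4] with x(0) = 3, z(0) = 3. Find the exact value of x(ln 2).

A = [[1,-1],[2,4]]; eigenvalues λ = 3, 2.
Eigenvectors: (-1,2) for λ=3, (1,-1) for λ=2.
From the initial condition, c_1 = 6, c_2 = 9.
x(ln 2) = (6)(2^3)(-1) + (9)(2^2)(1) = -12.

-12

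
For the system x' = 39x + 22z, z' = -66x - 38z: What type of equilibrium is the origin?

A = [[39,22],[-66,-38]]; det(A-λI) = λ^2 - λ - 30.
λ = -5, 6: opposite signs.

saddle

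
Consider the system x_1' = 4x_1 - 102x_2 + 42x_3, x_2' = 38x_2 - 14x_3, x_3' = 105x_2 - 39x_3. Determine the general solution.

Coefficient matrix A = [[4, -102, 42], [0, 38, -14], [0, 105, -39]].
det(A - λI) = 0 gives eigenvalues λ = 3, -4, 4.
For λ=3: eigenvector (6,-2,-5).
For λ=-4: eigenvector (-3,1,3).
For λ=4: eigenvector (1,0,0).
General solution: c_1e^(3t)(6,-2,-5) + c_2e^(-4t)(-3,1,3) + c_3e^(4t)(1,0,0).

x_1(t) = 6c_1e^(3t) - 3c_2e^(-4t) + c_3e^(4t), x_2(t) = -2c_1e^(3t) + c_2e^(-4t), x_3(t) = -5c_1e^(3t) + 3c_2e^(-4t)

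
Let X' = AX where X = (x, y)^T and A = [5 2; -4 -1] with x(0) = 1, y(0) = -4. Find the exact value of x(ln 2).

-10

A = [[5,2],[-4,-1]]; eigenvalues λ = 1, 3.
Eigenvectors: (1,-2) for λ=1, (1,-1) for λ=3.
From the initial condition, c_1 = 3, c_2 = -2.
x(ln 2) = (3)(2^1)(1) + (-2)(2^3)(1) = -10.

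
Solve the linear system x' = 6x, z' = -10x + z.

Coefficient matrix A = [[6, 0], [-10, 1]].
Characteristic polynomial det(A - λI) = λ^2 - 7λ + 6 = 0.
Eigenvalues λ = 1, 6.
For λ=1: (A-λI) row 1 is [5, 0], so an eigenvector is (0, -1).
For λ=6: (A-λI) row 2 is [-10, -5], so an eigenvector is (1, -2).
General solution: K_1e^(t)(0,-1) + K_2e^(6t)(1,-2).

x(t) = K_2e^(6t), z(t) = -K_1e^(t) - 2K_2e^(6t)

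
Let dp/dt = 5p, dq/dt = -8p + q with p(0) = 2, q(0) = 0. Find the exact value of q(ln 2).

-120

A = [[5,0],[-8,1]]; eigenvalues λ = 1, 5.
Eigenvectors: (0,-1) for λ=1, (1,-2) for λ=5.
From the initial condition, c_1 = -4, c_2 = 2.
q(ln 2) = (-4)(2^1)(-1) + (2)(2^5)(-2) = -120.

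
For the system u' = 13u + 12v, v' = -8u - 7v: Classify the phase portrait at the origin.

unstable node

A = [[13,12],[-8,-7]]; det(A-λI) = λ^2 - 6λ + 5.
λ = 5, 1: both positive.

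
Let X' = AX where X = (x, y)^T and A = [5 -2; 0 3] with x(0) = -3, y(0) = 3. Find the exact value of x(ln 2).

-168

A = [[5,-2],[0,3]]; eigenvalues λ = 3, 5.
Eigenvectors: (1,1) for λ=3, (-1,0) for λ=5.
From the initial condition, c_1 = 3, c_2 = 6.
x(ln 2) = (3)(2^3)(1) + (6)(2^5)(-1) = -168.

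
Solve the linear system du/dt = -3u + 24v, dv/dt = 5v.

u(t) = 3c_1e^(5t) + c_2e^(-3t), v(t) = c_1e^(5t)

Coefficient matrix A = [[-3, 24], [0, 5]].
Characteristic polynomial det(A - λI) = λ^2 - 2λ - 15 = 0.
Eigenvalues λ = 5, -3.
For λ=5: (A-λI) row 1 is [-8, 24], so an eigenvector is (3, 1).
For λ=-3: (A-λI) row 1 is [0, 24], so an eigenvector is (1, 0).
General solution: c_1e^(5t)(3,1) + c_2e^(-3t)(1,0).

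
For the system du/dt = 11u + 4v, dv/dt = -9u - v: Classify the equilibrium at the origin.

unstable improper node

A = [[11,4],[-9,-1]]; det(A-λI) = λ^2 - 10λ + 25.
repeated λ = 5 with a single eigenvector.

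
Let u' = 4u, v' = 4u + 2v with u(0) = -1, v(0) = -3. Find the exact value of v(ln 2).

-36

A = [[4,0],[4,2]]; eigenvalues λ = 2, 4.
Eigenvectors: (0,-1) for λ=2, (1,2) for λ=4.
From the initial condition, c_1 = 1, c_2 = -1.
v(ln 2) = (1)(2^2)(-1) + (-1)(2^4)(2) = -36.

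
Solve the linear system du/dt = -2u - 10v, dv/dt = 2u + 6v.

Coefficient matrix A = [[-2, -10], [2, 6]].
Characteristic polynomial det(A - λI) = λ^2 - 4λ + 8 = 0.
Eigenvalues λ = 2 ± 2i (complex conjugate pair).
For λ=2+2i: an eigenvector is (-1,0) - i(2,-1) = (-1 - 2i, 0 + i).
A real fundamental pair from Re and Im of e^((2+2i)t)v: X_1 = e^(2t)(cos(2t)·(-1,0) + sin(2t)·(2,-1)), X_2 = e^(2t)(sin(2t)·(-1,0) - cos(2t)·(2,-1)).
General solution: K_1X_1 + K_2X_2.

u(t) = 2K_1e^(2t)sin(2t) - K_1e^(2t)cos(2t) - K_2e^(2t)sin(2t) - 2K_2e^(2t)cos(2t), v(t) = -K_1e^(2t)sin(2t) + K_2e^(2t)cos(2t)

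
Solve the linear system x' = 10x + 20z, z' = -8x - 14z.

x(t) = 2K_1e^(-2t)sin(4t) - K_1e^(-2t)cos(4t) - K_2e^(-2t)sin(4t) - 2K_2e^(-2t)cos(4t), z(t) = -K_1e^(-2t)sin(4t) + K_1e^(-2t)cos(4t) + K_2e^(-2t)sin(4t) + K_2e^(-2t)cos(4t)

Coefficient matrix A = [[10, 20], [-8, -14]].
Characteristic polynomial det(A - λI) = λ^2 + 4λ + 20 = 0.
Eigenvalues λ = -2 ± 4i (complex conjugate pair).
For λ=-2+4i: an eigenvector is (-1,1) - i(2,-1) = (-1 - 2i, 1 + i).
A real fundamental pair from Re and Im of e^((-2+4i)t)v: X_1 = e^(-2t)(cos(4t)·(-1,1) + sin(4t)·(2,-1)), X_2 = e^(-2t)(sin(4t)·(-1,1) - cos(4t)·(2,-1)).
General solution: K_1X_1 + K_2X_2.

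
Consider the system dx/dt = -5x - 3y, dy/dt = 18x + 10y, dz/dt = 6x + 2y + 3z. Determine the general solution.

Coefficient matrix A = [[-5, -3, 0], [18, 10, 0], [6, 2, 3]].
det(A - λI) = 0 gives eigenvalues λ = 1, 3, 4.
For λ=1: eigenvector (1,-2,-1).
For λ=3: eigenvector (0,0,1).
For λ=4: eigenvector (-1,3,0).
General solution: K_1e^(t)(1,-2,-1) + K_2e^(3t)(0,0,1) + K_3e^(4t)(-1,3,0).

x(t) = K_1e^(t) - K_3e^(4t), y(t) = -2K_1e^(t) + 3K_3e^(4t), z(t) = -K_1e^(t) + K_2e^(3t)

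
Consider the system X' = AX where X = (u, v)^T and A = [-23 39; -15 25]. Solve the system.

Coefficient matrix A = [[-23, 39], [-15, 25]].
Characteristic polynomial det(A - λI) = λ^2 - 2λ + 10 = 0.
Eigenvalues λ = 1 ± 3i (complex conjugate pair).
For λ=1+3i: an eigenvector is (3,2) - i(2,1) = (3 - 2i, 2 - i).
A real fundamental pair from Re and Im of e^((1+3i)t)v: X_1 = e^(t)(cos(3t)·(3,2) + sin(3t)·(2,1)), X_2 = e^(t)(sin(3t)·(3,2) - cos(3t)·(2,1)).
General solution: K_1X_1 + K_2X_2.

u(t) = 2K_1e^(t)sin(3t) + 3K_1e^(t)cos(3t) + 3K_2e^(t)sin(3t) - 2K_2e^(t)cos(3t), v(t) = K_1e^(t)sin(3t) + 2K_1e^(t)cos(3t) + 2K_2e^(t)sin(3t) - K_2e^(t)cos(3t)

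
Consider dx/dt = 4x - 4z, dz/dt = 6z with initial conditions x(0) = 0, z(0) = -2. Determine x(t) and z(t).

Coefficient matrix A = [[4, -4], [0, 6]].
Characteristic polynomial det(A - λI) = λ^2 - 10λ + 24 = 0.
Eigenvalues λ = 6, 4.
For λ=6: (A-λI) row 1 is [-2, -4], so an eigenvector is (2, -1).
For λ=4: (A-λI) row 1 is [0, -4], so an eigenvector is (1, 0).
General solution: c_1e^(6t)(2,-1) + c_2e^(4t)(1,0).
Applying x(0)=0, z(0)=-2 gives c_1=2, c_2=-4.

x(t) = 4e^(6t) - 4e^(4t), z(t) = -2e^(6t)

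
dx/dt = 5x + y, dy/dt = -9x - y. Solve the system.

x(t) = K_1e^(2t) + K_2te^(2t), y(t) = -3K_1e^(2t) - 3K_2te^(2t) + K_2e^(2t)

Coefficient matrix A = [[5, 1], [-9, -1]].
Characteristic polynomial det(A - λI) = λ^2 - 4λ + 4 = 0.
Single eigenvalue λ = 2 with algebraic multiplicity 2.
Eigenvector v = (1,-3); generalized eigenvector w with (A-λI)w=v is (0,1).
General solution: e^(2t)[K_1·v + K_2·(t·v + w)].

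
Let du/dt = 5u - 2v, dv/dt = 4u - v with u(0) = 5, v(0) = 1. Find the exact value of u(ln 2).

64

A = [[5,-2],[4,-1]]; eigenvalues λ = 1, 3.
Eigenvectors: (1,2) for λ=1, (1,1) for λ=3.
From the initial condition, c_1 = -4, c_2 = 9.
u(ln 2) = (-4)(2^1)(1) + (9)(2^3)(1) = 64.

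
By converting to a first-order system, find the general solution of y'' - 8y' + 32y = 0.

Let x_1 = y, x_2 = y'. Then x_1' = x_2 and x_2' = -32x_1 + 8x_2.
A = [[0,1],[-32,8]]; det(A-λI) = λ^2 - 8λ + 32.
Eigenvalues λ = 4 ± 4i.

y(t) = c_1e^(4t)cos(4t) + c_2e^(4t)sin(4t)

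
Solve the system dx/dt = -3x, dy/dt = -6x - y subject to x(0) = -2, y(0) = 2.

Coefficient matrix A = [[-3, 0], [-6, -1]].
Characteristic polynomial det(A - λI) = λ^2 + 4λ + 3 = 0.
Eigenvalues λ = -3, -1.
For λ=-3: (A-λI) row 2 is [-6, 2], so an eigenvector is (1, 3).
For λ=-1: (A-λI) row 1 is [-2, 0], so an eigenvector is (0, 1).
General solution: c_1e^(-3t)(1,3) + c_2e^(-t)(0,1).
Applying x(0)=-2, y(0)=2 gives c_1=-2, c_2=8.

x(t) = -2e^(-3t), y(t) = 8e^(-t) - 6e^(-3t)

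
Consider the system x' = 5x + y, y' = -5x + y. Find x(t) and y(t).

Coefficient matrix A = [[5, 1], [-5, 1]].
Characteristic polynomial det(A - λI) = λ^2 - 6λ + 10 = 0.
Eigenvalues λ = 3 ± i (complex conjugate pair).
For λ=3+i: an eigenvector is (0,1) - i(1,-2) = (0 - i, 1 + 2i).
A real fundamental pair from Re and Im of e^((3+i)t)v: X_1 = e^(3t)(cos(t)·(0,1) + sin(t)·(1,-2)), X_2 = e^(3t)(sin(t)·(0,1) - cos(t)·(1,-2)).
General solution: K_1X_1 + K_2X_2.

x(t) = K_1e^(3t)sin(t) - K_2e^(3t)cos(t), y(t) = -2K_1e^(3t)sin(t) + K_1e^(3t)cos(t) + K_2e^(3t)sin(t) + 2K_2e^(3t)cos(t)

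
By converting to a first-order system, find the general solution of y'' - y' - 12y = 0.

y(t) = K_1e^(-3t) + K_2e^(4t)

Let x_1 = y, x_2 = y'. Then x_1' = x_2 and x_2' = 12x_1 + x_2.
A = [[0,1],[12,1]]; det(A-λI) = λ^2 - λ - 12.
Eigenvalues λ = -3, 4 with eigenvectors (1,-3), (1,4).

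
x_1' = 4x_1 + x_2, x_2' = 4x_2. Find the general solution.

x_1(t) = -K_1e^(4t) - K_2te^(4t) - 3K_2e^(4t), x_2(t) = -K_2e^(4t)

Coefficient matrix A = [[4, 1], [0, 4]].
Characteristic polynomial det(A - λI) = λ^2 - 8λ + 16 = 0.
Single eigenvalue λ = 4 with algebraic multiplicity 2.
Eigenvector v = (-1,0); generalized eigenvector w with (A-λI)w=v is (-3,-1).
General solution: e^(4t)[K_1·v + K_2·(t·v + w)].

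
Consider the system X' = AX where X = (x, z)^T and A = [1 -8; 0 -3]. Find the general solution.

Coefficient matrix A = [[1, -8], [0, -3]].
Characteristic polynomial det(A - λI) = λ^2 + 2λ - 3 = 0.
Eigenvalues λ = -3, 1.
For λ=-3: (A-λI) row 1 is [4, -8], so an eigenvector is (-2, -1).
For λ=1: (A-λI) row 1 is [0, -8], so an eigenvector is (1, 0).
General solution: K_1e^(-3t)(-2,-1) + K_2e^(t)(1,0).

x(t) = -2K_1e^(-3t) + K_2e^(t), z(t) = -K_1e^(-3t)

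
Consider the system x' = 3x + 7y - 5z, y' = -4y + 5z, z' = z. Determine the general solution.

Coefficient matrix A = [[3, 7, -5], [0, -4, 5], [0, 0, 1]].
det(A - λI) = 0 gives eigenvalues λ = 1, -4, 3.
For λ=1: eigenvector (-1,1,1).
For λ=-4: eigenvector (-1,1,0).
For λ=3: eigenvector (1,0,0).
General solution: c_1e^(t)(-1,1,1) + c_2e^(-4t)(-1,1,0) + c_3e^(3t)(1,0,0).

x(t) = -c_1e^(t) - c_2e^(-4t) + c_3e^(3t), y(t) = c_1e^(t) + c_2e^(-4t), z(t) = c_1e^(t)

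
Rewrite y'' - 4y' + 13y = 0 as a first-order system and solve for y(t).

Let x_1 = y, x_2 = y'. Then x_1' = x_2 and x_2' = -13x_1 + 4x_2.
A = [[0,1],[-13,4]]; det(A-λI) = λ^2 - 4λ + 13.
Eigenvalues λ = 2 ± 3i.

y(t) = c_1e^(2t)cos(3t) + c_2e^(2t)sin(3t)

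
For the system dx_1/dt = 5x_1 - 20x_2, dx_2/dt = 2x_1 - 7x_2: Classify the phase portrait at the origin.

stable spiral

A = [[5,-20],[2,-7]]; det(A-λI) = λ^2 + 2λ + 5.
λ = -1 ± 2i: negative real part.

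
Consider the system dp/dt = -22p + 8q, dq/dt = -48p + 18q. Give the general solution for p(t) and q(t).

p(t) = C_1e^(-6t) + C_2e^(2t), q(t) = 2C_1e^(-6t) + 3C_2e^(2t)

Coefficient matrix A = [[-22, 8], [-48, 18]].
Characteristic polynomial det(A - λI) = λ^2 + 4λ - 12 = 0.
Eigenvalues λ = -6, 2.
For λ=-6: (A-λI) row 1 is [-16, 8], so an eigenvector is (1, 2).
For λ=2: (A-λI) row 1 is [-24, 8], so an eigenvector is (1, 3).
General solution: C_1e^(-6t)(1,2) + C_2e^(2t)(1,3).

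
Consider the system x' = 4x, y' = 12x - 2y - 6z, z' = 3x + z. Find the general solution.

x(t) = c_1e^(4t), y(t) = c_1e^(4t) + c_2e^(-2t) - 2c_3e^(t), z(t) = c_1e^(4t) + c_3e^(t)

Coefficient matrix A = [[4, 0, 0], [12, -2, -6], [3, 0, 1]].
det(A - λI) = 0 gives eigenvalues λ = 4, -2, 1.
For λ=4: eigenvector (1,1,1).
For λ=-2: eigenvector (0,1,0).
For λ=1: eigenvector (0,-2,1).
General solution: c_1e^(4t)(1,1,1) + c_2e^(-2t)(0,1,0) + c_3e^(t)(0,-2,1).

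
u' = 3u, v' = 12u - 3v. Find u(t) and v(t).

Coefficient matrix A = [[3, 0], [12, -3]].
Characteristic polynomial det(A - λI) = λ^2 - 9 = 0.
Eigenvalues λ = -3, 3.
For λ=-3: (A-λI) row 1 is [6, 0], so an eigenvector is (0, -1).
For λ=3: (A-λI) row 2 is [12, -6], so an eigenvector is (1, 2).
General solution: K_1e^(-3t)(0,-1) + K_2e^(3t)(1,2).

u(t) = K_2e^(3t), v(t) = -K_1e^(-3t) + 2K_2e^(3t)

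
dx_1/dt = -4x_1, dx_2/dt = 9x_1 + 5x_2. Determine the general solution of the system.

x_1(t) = -C_2e^(-4t), x_2(t) = -C_1e^(5t) + C_2e^(-4t)

Coefficient matrix A = [[-4, 0], [9, 5]].
Characteristic polynomial det(A - λI) = λ^2 - λ - 20 = 0.
Eigenvalues λ = 5, -4.
For λ=5: (A-λI) row 1 is [-9, 0], so an eigenvector is (0, -1).
For λ=-4: (A-λI) row 2 is [9, 9], so an eigenvector is (-1, 1).
General solution: C_1e^(5t)(0,-1) + C_2e^(-4t)(-1,1).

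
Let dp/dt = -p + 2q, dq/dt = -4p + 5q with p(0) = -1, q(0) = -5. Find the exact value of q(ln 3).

A = [[-1,2],[-4,5]]; eigenvalues λ = 3, 1.
Eigenvectors: (-1,-2) for λ=3, (1,1) for λ=1.
From the initial condition, c_1 = 4, c_2 = 3.
q(ln 3) = (4)(3^3)(-2) + (3)(3^1)(1) = -207.

-207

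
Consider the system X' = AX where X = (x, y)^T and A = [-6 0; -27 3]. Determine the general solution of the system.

x(t) = K_1e^(-6t), y(t) = 3K_1e^(-6t) - K_2e^(3t)

Coefficient matrix A = [[-6, 0], [-27, 3]].
Characteristic polynomial det(A - λI) = λ^2 + 3λ - 18 = 0.
Eigenvalues λ = -6, 3.
For λ=-6: (A-λI) row 2 is [-27, 9], so an eigenvector is (1, 3).
For λ=3: (A-λI) row 1 is [-9, 0], so an eigenvector is (0, -1).
General solution: K_1e^(-6t)(1,3) + K_2e^(3t)(0,-1).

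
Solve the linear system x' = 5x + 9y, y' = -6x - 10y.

x(t) = -3C_1e^(-t) - C_2e^(-4t), y(t) = 2C_1e^(-t) + C_2e^(-4t)

Coefficient matrix A = [[5, 9], [-6, -10]].
Characteristic polynomial det(A - λI) = λ^2 + 5λ + 4 = 0.
Eigenvalues λ = -1, -4.
For λ=-1: (A-λI) row 1 is [6, 9], so an eigenvector is (-3, 2).
For λ=-4: (A-λI) row 1 is [9, 9], so an eigenvector is (-1, 1).
General solution: C_1e^(-t)(-3,2) + C_2e^(-4t)(-1,1).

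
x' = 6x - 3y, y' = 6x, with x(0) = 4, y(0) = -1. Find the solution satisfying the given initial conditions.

x(t) = 5e^(3t)sin(3t) + 4e^(3t)cos(3t), y(t) = 9e^(3t)sin(3t) - e^(3t)cos(3t)

Coefficient matrix A = [[6, -3], [6, 0]].
Characteristic polynomial det(A - λI) = λ^2 - 6λ + 18 = 0.
Eigenvalues λ = 3 ± 3i (complex conjugate pair).
For λ=3+3i: an eigenvector is (0,-1) - i(1,1) = (0 - i, -1 - i).
A real fundamental pair from Re and Im of e^((3+3i)t)v: X_1 = e^(3t)(cos(3t)·(0,-1) + sin(3t)·(1,1)), X_2 = e^(3t)(sin(3t)·(0,-1) - cos(3t)·(1,1)).
General solution: K_1X_1 + K_2X_2.
Applying x(0)=4, y(0)=-1 gives K_1=5, K_2=-4.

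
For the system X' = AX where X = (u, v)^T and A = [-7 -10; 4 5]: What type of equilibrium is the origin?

stable spiral

A = [[-7,-10],[4,5]]; det(A-λI) = λ^2 + 2λ + 5.
λ = -1 ± 2i: negative real part.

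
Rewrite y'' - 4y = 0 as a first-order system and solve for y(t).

Let x_1 = y, x_2 = y'. Then x_1' = x_2 and x_2' = 4x_1.
A = [[0,1],[4,0]]; det(A-λI) = λ^2 - 4.
Eigenvalues λ = 2, -2 with eigenvectors (1,2), (1,-2).

y(t) = c_1e^(2t) + c_2e^(-2t)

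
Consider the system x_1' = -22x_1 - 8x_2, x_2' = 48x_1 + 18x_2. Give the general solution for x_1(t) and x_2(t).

Coefficient matrix A = [[-22, -8], [48, 18]].
Characteristic polynomial det(A - λI) = λ^2 + 4λ - 12 = 0.
Eigenvalues λ = 2, -6.
For λ=2: (A-λI) row 1 is [-24, -8], so an eigenvector is (-1, 3).
For λ=-6: (A-λI) row 1 is [-16, -8], so an eigenvector is (-1, 2).
General solution: C_1e^(2t)(-1,3) + C_2e^(-6t)(-1,2).

x_1(t) = -C_1e^(2t) - C_2e^(-6t), x_2(t) = 3C_1e^(2t) + 2C_2e^(-6t)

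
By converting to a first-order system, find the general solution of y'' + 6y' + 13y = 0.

Let x_1 = y, x_2 = y'. Then x_1' = x_2 and x_2' = -13x_1 - 6x_2.
A = [[0,1],[-13,-6]]; det(A-λI) = λ^2 + 6λ + 13.
Eigenvalues λ = -3 ± 2i.

y(t) = c_1e^(-3t)cos(2t) + c_2e^(-3t)sin(2t)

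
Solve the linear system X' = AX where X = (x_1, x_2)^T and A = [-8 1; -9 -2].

Coefficient matrix A = [[-8, 1], [-9, -2]].
Characteristic polynomial det(A - λI) = λ^2 + 10λ + 25 = 0.
Single eigenvalue λ = -5 with algebraic multiplicity 2.
Eigenvector v = (-1,-3); generalized eigenvector w with (A-λI)w=v is (0,-1).
General solution: e^(-5t)[K_1·v + K_2·(t·v + w)].

x_1(t) = -K_1e^(-5t) - K_2te^(-5t), x_2(t) = -3K_1e^(-5t) - 3K_2te^(-5t) - K_2e^(-5t)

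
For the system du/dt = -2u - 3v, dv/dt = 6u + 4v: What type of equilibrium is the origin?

unstable spiral

A = [[-2,-3],[6,4]]; det(A-λI) = λ^2 - 2λ + 10.
λ = 1 ± 3i: positive real part.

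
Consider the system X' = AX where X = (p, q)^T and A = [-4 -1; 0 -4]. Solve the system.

Coefficient matrix A = [[-4, -1], [0, -4]].
Characteristic polynomial det(A - λI) = λ^2 + 8λ + 16 = 0.
Single eigenvalue λ = -4 with algebraic multiplicity 2.
Eigenvector v = (1,0); generalized eigenvector w with (A-λI)w=v is (3,-1).
General solution: e^(-4t)[K_1·v + K_2·(t·v + w)].

p(t) = K_1e^(-4t) + K_2te^(-4t) + 3K_2e^(-4t), q(t) = -K_2e^(-4t)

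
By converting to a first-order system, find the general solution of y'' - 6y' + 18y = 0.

Let x_1 = y, x_2 = y'. Then x_1' = x_2 and x_2' = -18x_1 + 6x_2.
A = [[0,1],[-18,6]]; det(A-λI) = λ^2 - 6λ + 18.
Eigenvalues λ = 3 ± 3i.

y(t) = C_1e^(3t)cos(3t) + C_2e^(3t)sin(3t)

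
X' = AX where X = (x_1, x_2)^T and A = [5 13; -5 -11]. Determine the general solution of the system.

x_1(t) = 3K_1e^(-3t)sin(t) + 2K_1e^(-3t)cos(t) + 2K_2e^(-3t)sin(t) - 3K_2e^(-3t)cos(t), x_2(t) = -2K_1e^(-3t)sin(t) - K_1e^(-3t)cos(t) - K_2e^(-3t)sin(t) + 2K_2e^(-3t)cos(t)

Coefficient matrix A = [[5, 13], [-5, -11]].
Characteristic polynomial det(A - λI) = λ^2 + 6λ + 10 = 0.
Eigenvalues λ = -3 ± i (complex conjugate pair).
For λ=-3+i: an eigenvector is (2,-1) - i(3,-2) = (2 - 3i, -1 + 2i).
A real fundamental pair from Re and Im of e^((-3+i)t)v: X_1 = e^(-3t)(cos(t)·(2,-1) + sin(t)·(3,-2)), X_2 = e^(-3t)(sin(t)·(2,-1) - cos(t)·(3,-2)).
General solution: K_1X_1 + K_2X_2.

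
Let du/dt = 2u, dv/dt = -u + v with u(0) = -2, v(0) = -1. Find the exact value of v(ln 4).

A = [[2,0],[-1,1]]; eigenvalues λ = 2, 1.
Eigenvectors: (-1,1) for λ=2, (0,1) for λ=1.
From the initial condition, c_1 = 2, c_2 = -3.
v(ln 4) = (2)(4^2)(1) + (-3)(4^1)(1) = 20.

20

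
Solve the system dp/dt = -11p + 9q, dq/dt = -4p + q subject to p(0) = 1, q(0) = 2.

Coefficient matrix A = [[-11, 9], [-4, 1]].
Characteristic polynomial det(A - λI) = λ^2 + 10λ + 25 = 0.
Single eigenvalue λ = -5 with algebraic multiplicity 2.
Eigenvector v = (3,2); generalized eigenvector w with (A-λI)w=v is (-2,-1).
General solution: e^(-5t)[c_1·v + c_2·(t·v + w)].
Applying p(0)=1, q(0)=2 gives c_1=3, c_2=4.

p(t) = 12te^(-5t) + e^(-5t), q(t) = 8te^(-5t) + 2e^(-5t)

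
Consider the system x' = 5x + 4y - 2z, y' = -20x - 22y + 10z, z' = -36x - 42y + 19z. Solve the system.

Coefficient matrix A = [[5, 4, -2], [-20, -22, 10], [-36, -42, 19]].
det(A - λI) = 0 gives eigenvalues λ = 1, -2, 3.
For λ=1: eigenvector (1,0,2).
For λ=-2: eigenvector (0,1,2).
For λ=3: eigenvector (-1,2,3).
General solution: K_1e^(t)(1,0,2) + K_2e^(-2t)(0,1,2) + K_3e^(3t)(-1,2,3).

x(t) = K_1e^(t) - K_3e^(3t), y(t) = K_2e^(-2t) + 2K_3e^(3t), z(t) = 2K_1e^(t) + 2K_2e^(-2t) + 3K_3e^(3t)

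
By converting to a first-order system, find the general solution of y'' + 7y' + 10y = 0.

y(t) = c_1e^(-5t) + c_2e^(-2t)

Let x_1 = y, x_2 = y'. Then x_1' = x_2 and x_2' = -10x_1 - 7x_2.
A = [[0,1],[-10,-7]]; det(A-λI) = λ^2 + 7λ + 10.
Eigenvalues λ = -5, -2 with eigenvectors (1,-5), (1,-2).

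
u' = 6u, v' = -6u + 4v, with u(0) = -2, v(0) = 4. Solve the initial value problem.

Coefficient matrix A = [[6, 0], [-6, 4]].
Characteristic polynomial det(A - λI) = λ^2 - 10λ + 24 = 0.
Eigenvalues λ = 6, 4.
For λ=6: (A-λI) row 2 is [-6, -2], so an eigenvector is (1, -3).
For λ=4: (A-λI) row 1 is [2, 0], so an eigenvector is (0, -1).
General solution: C_1e^(6t)(1,-3) + C_2e^(4t)(0,-1).
Applying u(0)=-2, v(0)=4 gives C_1=-2, C_2=2.

u(t) = -2e^(6t), v(t) = 6e^(6t) - 2e^(4t)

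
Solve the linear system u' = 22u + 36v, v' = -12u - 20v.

u(t) = 2C_1e^(4t) + 3C_2e^(-2t), v(t) = -C_1e^(4t) - 2C_2e^(-2t)

Coefficient matrix A = [[22, 36], [-12, -20]].
Characteristic polynomial det(A - λI) = λ^2 - 2λ - 8 = 0.
Eigenvalues λ = 4, -2.
For λ=4: (A-λI) row 1 is [18, 36], so an eigenvector is (2, -1).
For λ=-2: (A-λI) row 1 is [24, 36], so an eigenvector is (3, -2).
General solution: C_1e^(4t)(2,-1) + C_2e^(-2t)(3,-2).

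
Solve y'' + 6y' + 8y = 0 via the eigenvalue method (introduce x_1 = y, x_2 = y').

y(t) = c_1e^(-4t) + c_2e^(-2t)

Let x_1 = y, x_2 = y'. Then x_1' = x_2 and x_2' = -8x_1 - 6x_2.
A = [[0,1],[-8,-6]]; det(A-λI) = λ^2 + 6λ + 8.
Eigenvalues λ = -4, -2 with eigenvectors (1,-4), (1,-2).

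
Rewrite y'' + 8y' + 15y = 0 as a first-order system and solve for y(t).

y(t) = c_1e^(-3t) + c_2e^(-5t)

Let x_1 = y, x_2 = y'. Then x_1' = x_2 and x_2' = -15x_1 - 8x_2.
A = [[0,1],[-15,-8]]; det(A-λI) = λ^2 + 8λ + 15.
Eigenvalues λ = -3, -5 with eigenvectors (1,-3), (1,-5).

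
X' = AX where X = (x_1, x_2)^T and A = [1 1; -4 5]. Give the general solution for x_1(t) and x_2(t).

x_1(t) = -c_1e^(3t) - c_2te^(3t), x_2(t) = -2c_1e^(3t) - 2c_2te^(3t) - c_2e^(3t)

Coefficient matrix A = [[1, 1], [-4, 5]].
Characteristic polynomial det(A - λI) = λ^2 - 6λ + 9 = 0.
Single eigenvalue λ = 3 with algebraic multiplicity 2.
Eigenvector v = (-1,-2); generalized eigenvector w with (A-λI)w=v is (0,-1).
General solution: e^(3t)[c_1·v + c_2·(t·v + w)].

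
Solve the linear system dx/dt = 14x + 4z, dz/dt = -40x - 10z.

x(t) = -C_1e^(2t)cos(4t) - C_2e^(2t)sin(4t), z(t) = C_1e^(2t)sin(4t) + 3C_1e^(2t)cos(4t) + 3C_2e^(2t)sin(4t) - C_2e^(2t)cos(4t)

Coefficient matrix A = [[14, 4], [-40, -10]].
Characteristic polynomial det(A - λI) = λ^2 - 4λ + 20 = 0.
Eigenvalues λ = 2 ± 4i (complex conjugate pair).
For λ=2+4i: an eigenvector is (-1,3) - i(0,1) = (-1, 3 - i).
A real fundamental pair from Re and Im of e^((2+4i)t)v: X_1 = e^(2t)(cos(4t)·(-1,3) + sin(4t)·(0,1)), X_2 = e^(2t)(sin(4t)·(-1,3) - cos(4t)·(0,1)).
General solution: C_1X_1 + C_2X_2.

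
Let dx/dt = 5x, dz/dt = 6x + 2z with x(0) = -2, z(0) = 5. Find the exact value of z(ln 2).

-92

A = [[5,0],[6,2]]; eigenvalues λ = 5, 2.
Eigenvectors: (-1,-2) for λ=5, (0,-1) for λ=2.
From the initial condition, c_1 = 2, c_2 = -9.
z(ln 2) = (2)(2^5)(-2) + (-9)(2^2)(-1) = -92.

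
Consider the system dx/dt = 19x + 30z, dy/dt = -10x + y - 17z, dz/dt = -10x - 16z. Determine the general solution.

x(t) = -3c_1e^(-t) - 2c_3e^(4t), y(t) = 2c_1e^(-t) + c_2e^(t) + c_3e^(4t), z(t) = 2c_1e^(-t) + c_3e^(4t)

Coefficient matrix A = [[19, 0, 30], [-10, 1, -17], [-10, 0, -16]].
det(A - λI) = 0 gives eigenvalues λ = -1, 1, 4.
For λ=-1: eigenvector (-3,2,2).
For λ=1: eigenvector (0,1,0).
For λ=4: eigenvector (-2,1,1).
General solution: c_1e^(-t)(-3,2,2) + c_2e^(t)(0,1,0) + c_3e^(4t)(-2,1,1).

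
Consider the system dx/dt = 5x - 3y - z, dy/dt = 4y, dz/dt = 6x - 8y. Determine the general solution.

x(t) = c_1e^(2t) - 2c_2e^(4t) + c_3e^(3t), y(t) = c_2e^(4t), z(t) = 3c_1e^(2t) - 5c_2e^(4t) + 2c_3e^(3t)

Coefficient matrix A = [[5, -3, -1], [0, 4, 0], [6, -8, 0]].
det(A - λI) = 0 gives eigenvalues λ = 2, 4, 3.
For λ=2: eigenvector (1,0,3).
For λ=4: eigenvector (-2,1,-5).
For λ=3: eigenvector (1,0,2).
General solution: c_1e^(2t)(1,0,3) + c_2e^(4t)(-2,1,-5) + c_3e^(3t)(1,0,2).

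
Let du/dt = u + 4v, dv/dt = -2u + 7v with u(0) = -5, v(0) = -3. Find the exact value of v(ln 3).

-297

A = [[1,4],[-2,7]]; eigenvalues λ = 3, 5.
Eigenvectors: (-2,-1) for λ=3, (-1,-1) for λ=5.
From the initial condition, c_1 = 2, c_2 = 1.
v(ln 3) = (2)(3^3)(-1) + (1)(3^5)(-1) = -297.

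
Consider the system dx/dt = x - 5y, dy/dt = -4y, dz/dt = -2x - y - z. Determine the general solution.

Coefficient matrix A = [[1, -5, 0], [0, -4, 0], [-2, -1, -1]].
det(A - λI) = 0 gives eigenvalues λ = 1, -4, -1.
For λ=1: eigenvector (1,0,-1).
For λ=-4: eigenvector (1,1,1).
For λ=-1: eigenvector (0,0,1).
General solution: c_1e^(t)(1,0,-1) + c_2e^(-4t)(1,1,1) + c_3e^(-t)(0,0,1).

x(t) = c_1e^(t) + c_2e^(-4t), y(t) = c_2e^(-4t), z(t) = -c_1e^(t) + c_2e^(-4t) + c_3e^(-t)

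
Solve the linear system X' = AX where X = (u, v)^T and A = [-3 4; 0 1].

Coefficient matrix A = [[-3, 4], [0, 1]].
Characteristic polynomial det(A - λI) = λ^2 + 2λ - 3 = 0.
Eigenvalues λ = -3, 1.
For λ=-3: (A-λI) row 1 is [0, 4], so an eigenvector is (-1, 0).
For λ=1: (A-λI) row 1 is [-4, 4], so an eigenvector is (1, 1).
General solution: K_1e^(-3t)(-1,0) + K_2e^(t)(1,1).

u(t) = -K_1e^(-3t) + K_2e^(t), v(t) = K_2e^(t)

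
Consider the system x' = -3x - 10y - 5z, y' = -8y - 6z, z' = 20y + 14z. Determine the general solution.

x(t) = K_2e^(2t) + K_3e^(-3t), y(t) = K_1e^(4t) - 3K_2e^(2t), z(t) = -2K_1e^(4t) + 5K_2e^(2t)

Coefficient matrix A = [[-3, -10, -5], [0, -8, -6], [0, 20, 14]].
det(A - λI) = 0 gives eigenvalues λ = 4, 2, -3.
For λ=4: eigenvector (0,1,-2).
For λ=2: eigenvector (1,-3,5).
For λ=-3: eigenvector (1,0,0).
General solution: K_1e^(4t)(0,1,-2) + K_2e^(2t)(1,-3,5) + K_3e^(-3t)(1,0,0).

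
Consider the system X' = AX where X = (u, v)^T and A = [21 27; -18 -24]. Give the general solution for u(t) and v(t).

Coefficient matrix A = [[21, 27], [-18, -24]].
Characteristic polynomial det(A - λI) = λ^2 + 3λ - 18 = 0.
Eigenvalues λ = 3, -6.
For λ=3: (A-λI) row 1 is [18, 27], so an eigenvector is (-3, 2).
For λ=-6: (A-λI) row 1 is [27, 27], so an eigenvector is (-1, 1).
General solution: C_1e^(3t)(-3,2) + C_2e^(-6t)(-1,1).

u(t) = -3C_1e^(3t) - C_2e^(-6t), v(t) = 2C_1e^(3t) + C_2e^(-6t)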